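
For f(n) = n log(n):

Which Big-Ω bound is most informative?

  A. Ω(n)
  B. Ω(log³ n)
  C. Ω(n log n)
C

f(n) = n log(n) is Ω(n log n).
All listed options are valid Big-Ω bounds (lower bounds),
but Ω(n log n) is the tightest (largest valid bound).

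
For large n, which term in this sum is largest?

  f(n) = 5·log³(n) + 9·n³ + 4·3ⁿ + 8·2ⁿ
4·3ⁿ

Looking at each term:
  - 5·log³(n) is O(log³ n)
  - 9·n³ is O(n³)
  - 4·3ⁿ is O(3ⁿ)
  - 8·2ⁿ is O(2ⁿ)

The term 4·3ⁿ (O(3ⁿ)) grows fastest and dominates all others.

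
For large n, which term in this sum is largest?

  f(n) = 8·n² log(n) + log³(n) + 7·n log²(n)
8·n² log(n)

Looking at each term:
  - 8·n² log(n) is O(n² log n)
  - log³(n) is O(log³ n)
  - 7·n log²(n) is O(n log² n)

The term 8·n² log(n) (O(n² log n)) grows fastest and dominates all others.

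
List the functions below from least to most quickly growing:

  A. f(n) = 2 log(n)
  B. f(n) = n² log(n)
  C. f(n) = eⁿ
A < B < C

Comparing growth rates:
A = 2 log(n) is O(log n)
B = n² log(n) is O(n² log n)
C = eⁿ is O(eⁿ)

Therefore, the order from slowest to fastest is: A < B < C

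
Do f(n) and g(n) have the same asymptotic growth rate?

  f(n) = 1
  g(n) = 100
True

f(n) = 1 and g(n) = 100 are both O(1).
Since they have the same asymptotic growth rate, f(n) = Θ(g(n)) is true.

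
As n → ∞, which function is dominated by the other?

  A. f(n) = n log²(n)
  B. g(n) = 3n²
A

f(n) = n log²(n) is O(n log² n), while g(n) = 3n² is O(n²).
Since O(n log² n) grows slower than O(n²), f(n) is dominated.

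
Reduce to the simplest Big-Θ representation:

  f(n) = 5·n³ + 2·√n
Θ(n³)

Order the terms by growth rate: 2·√n ≺ 5·n³.
The fastest-growing term 5·n³ dominates as n → ∞; dropping its constant factor gives Θ(n³).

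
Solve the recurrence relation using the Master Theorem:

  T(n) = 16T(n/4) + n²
Θ(n² log n)

Master Theorem: a = 16, b = 4, f(n) = n².
Compute the critical exponent d = log₄(16) = 2.
Compare f(n) = Θ(n²) against n^d:
  k = 2 = d, so f(n) = Θ(n^d) — Case 2.
  Work is balanced across levels: T(n) = Θ(n^d log n) = Θ(n² log n).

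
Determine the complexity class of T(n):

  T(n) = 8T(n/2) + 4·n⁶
Θ(n⁶)

Master Theorem: a = 8, b = 2, f(n) = 4·n⁶.
Compute the critical exponent d = log₂(8) = 3.
Compare f(n) = Θ(n⁶) against n^d:
  k = 6 > d = 3, so f(n) = Ω(n^(d+ε)) — Case 3.
  Regularity: a·(n/b)^6/n^6 = a/b^6 = 8/64 < 1 ✓.
  The top-level work dominates: T(n) = Θ(f(n)) = Θ(n⁶).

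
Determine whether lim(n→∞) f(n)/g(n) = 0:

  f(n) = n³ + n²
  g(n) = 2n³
False

f(n) = n³ + n² is O(n³), and g(n) = 2n³ is O(n³).
Since they have the same growth rate, f(n) = o(g(n)) is false.
(f = o(g) requires f to grow strictly slower, not equal.)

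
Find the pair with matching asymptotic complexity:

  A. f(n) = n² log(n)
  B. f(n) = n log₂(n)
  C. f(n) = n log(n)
B and C

Examining each function:
  A. n² log(n) is O(n² log n)
  B. n log₂(n) is O(n log n)
  C. n log(n) is O(n log n)

Functions B and C both have the same complexity class.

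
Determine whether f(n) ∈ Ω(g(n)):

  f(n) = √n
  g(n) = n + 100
False

f(n) = √n is O(√n), and g(n) = n + 100 is O(n).
Since O(√n) grows slower than O(n), f(n) = Ω(g(n)) is false.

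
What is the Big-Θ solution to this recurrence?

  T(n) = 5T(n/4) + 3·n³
Θ(n³)

Master Theorem: a = 5, b = 4, f(n) = 3·n³.
Compute the critical exponent d = log₄(5) = 1.161.
Compare f(n) = Θ(n³) against n^d:
  k = 3 > d = 1.161, so f(n) = Ω(n^(d+ε)) — Case 3.
  Regularity: a·(n/b)^3/n^3 = a/b^3 = 5/64 < 1 ✓.
  The top-level work dominates: T(n) = Θ(f(n)) = Θ(n³).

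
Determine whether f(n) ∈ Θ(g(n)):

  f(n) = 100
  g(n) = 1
True

f(n) = 100 and g(n) = 1 are both O(1).
Since they have the same asymptotic growth rate, f(n) = Θ(g(n)) is true.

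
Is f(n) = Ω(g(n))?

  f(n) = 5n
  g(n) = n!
False

f(n) = 5n is O(n), and g(n) = n! is O(n!).
Since O(n) grows slower than O(n!), f(n) = Ω(g(n)) is false.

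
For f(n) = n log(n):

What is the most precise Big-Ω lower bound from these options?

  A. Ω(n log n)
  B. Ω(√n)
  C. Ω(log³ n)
A

f(n) = n log(n) is Ω(n log n).
All listed options are valid Big-Ω bounds (lower bounds),
but Ω(n log n) is the tightest (largest valid bound).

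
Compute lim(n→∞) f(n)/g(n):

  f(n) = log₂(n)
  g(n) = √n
0

Since log₂(n) (O(log n)) grows slower than √n (O(√n)),
the ratio f(n)/g(n) → 0 as n → ∞.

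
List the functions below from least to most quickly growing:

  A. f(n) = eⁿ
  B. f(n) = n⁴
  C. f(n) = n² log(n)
C < B < A

Comparing growth rates:
C = n² log(n) is O(n² log n)
B = n⁴ is O(n⁴)
A = eⁿ is O(eⁿ)

Therefore, the order from slowest to fastest is: C < B < A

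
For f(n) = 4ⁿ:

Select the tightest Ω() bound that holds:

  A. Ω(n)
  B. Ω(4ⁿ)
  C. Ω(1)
B

f(n) = 4ⁿ is Ω(4ⁿ).
All listed options are valid Big-Ω bounds (lower bounds),
but Ω(4ⁿ) is the tightest (largest valid bound).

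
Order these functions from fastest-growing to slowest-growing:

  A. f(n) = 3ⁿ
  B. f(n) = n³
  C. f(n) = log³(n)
A > B > C

Comparing growth rates:
A = 3ⁿ is O(3ⁿ)
B = n³ is O(n³)
C = log³(n) is O(log³ n)

Therefore, the order from fastest to slowest is: A > B > C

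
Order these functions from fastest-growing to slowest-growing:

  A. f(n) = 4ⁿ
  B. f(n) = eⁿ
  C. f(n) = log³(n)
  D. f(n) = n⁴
A > B > D > C

Comparing growth rates:
A = 4ⁿ is O(4ⁿ)
B = eⁿ is O(eⁿ)
D = n⁴ is O(n⁴)
C = log³(n) is O(log³ n)

Therefore, the order from fastest to slowest is: A > B > D > C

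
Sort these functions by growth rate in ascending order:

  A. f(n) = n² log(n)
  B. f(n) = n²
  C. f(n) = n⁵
B < A < C

Comparing growth rates:
B = n² is O(n²)
A = n² log(n) is O(n² log n)
C = n⁵ is O(n⁵)

Therefore, the order from slowest to fastest is: B < A < C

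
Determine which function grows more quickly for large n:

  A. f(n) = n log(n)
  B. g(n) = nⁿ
B

f(n) = n log(n) is O(n log n), while g(n) = nⁿ is O(nⁿ).
Since O(nⁿ) grows faster than O(n log n), g(n) dominates.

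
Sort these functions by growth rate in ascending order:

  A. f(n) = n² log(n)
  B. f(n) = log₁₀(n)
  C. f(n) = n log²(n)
B < C < A

Comparing growth rates:
B = log₁₀(n) is O(log n)
C = n log²(n) is O(n log² n)
A = n² log(n) is O(n² log n)

Therefore, the order from slowest to fastest is: B < C < A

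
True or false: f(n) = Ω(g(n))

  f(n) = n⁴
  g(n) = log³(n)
True

f(n) = n⁴ is O(n⁴), and g(n) = log³(n) is O(log³ n).
Since O(n⁴) grows at least as fast as O(log³ n), f(n) = Ω(g(n)) is true.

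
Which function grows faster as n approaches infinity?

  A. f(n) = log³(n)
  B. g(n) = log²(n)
A

f(n) = log³(n) is O(log³ n), while g(n) = log²(n) is O(log² n).
Since O(log³ n) grows faster than O(log² n), f(n) dominates.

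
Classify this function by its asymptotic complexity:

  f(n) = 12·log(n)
O(log n)

The dominant term in 12·log(n) is 12·log(n), which is Θ(log n).
Constants are absorbed, so the tightest bound is O(log n).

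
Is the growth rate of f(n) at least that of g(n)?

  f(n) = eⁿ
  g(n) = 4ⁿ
False

f(n) = eⁿ is O(eⁿ), and g(n) = 4ⁿ is O(4ⁿ).
Since O(eⁿ) grows slower than O(4ⁿ), f(n) = Ω(g(n)) is false.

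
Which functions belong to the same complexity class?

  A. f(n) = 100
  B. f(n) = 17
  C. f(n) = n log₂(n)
A and B

Examining each function:
  A. 100 is O(1)
  B. 17 is O(1)
  C. n log₂(n) is O(n log n)

Functions A and B both have the same complexity class.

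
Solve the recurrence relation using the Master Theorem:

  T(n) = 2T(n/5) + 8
Θ(n^log₅(2))

Master Theorem: a = 2, b = 5, f(n) = 8.
Compute the critical exponent d = log₅(2) = 0.431.
Compare f(n) = Θ(1) against n^d:
  k = 0 < d = 0.431, so f(n) = O(n^(d-ε)) — Case 1.
  The recursion cost dominates: T(n) = Θ(n^d) = Θ(n^log₅(2)).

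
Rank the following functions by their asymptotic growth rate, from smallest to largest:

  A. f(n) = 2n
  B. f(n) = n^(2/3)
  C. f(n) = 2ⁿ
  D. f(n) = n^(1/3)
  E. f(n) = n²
D < B < A < E < C

Comparing growth rates:
D = n^(1/3) is O(n^(1/3))
B = n^(2/3) is O(n^(2/3))
A = 2n is O(n)
E = n² is O(n²)
C = 2ⁿ is O(2ⁿ)

Therefore, the order from slowest to fastest is: D < B < A < E < C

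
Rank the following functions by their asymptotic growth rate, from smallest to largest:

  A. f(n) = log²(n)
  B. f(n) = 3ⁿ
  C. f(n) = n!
A < B < C

Comparing growth rates:
A = log²(n) is O(log² n)
B = 3ⁿ is O(3ⁿ)
C = n! is O(n!)

Therefore, the order from slowest to fastest is: A < B < C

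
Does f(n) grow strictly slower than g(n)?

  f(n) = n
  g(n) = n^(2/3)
False

f(n) = n is O(n), and g(n) = n^(2/3) is O(n^(2/3)).
Since O(n) grows faster than or equal to O(n^(2/3)), f(n) = o(g(n)) is false.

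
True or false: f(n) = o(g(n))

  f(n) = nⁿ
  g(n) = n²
False

f(n) = nⁿ is O(nⁿ), and g(n) = n² is O(n²).
Since O(nⁿ) grows faster than or equal to O(n²), f(n) = o(g(n)) is false.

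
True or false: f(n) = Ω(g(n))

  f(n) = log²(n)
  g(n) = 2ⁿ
False

f(n) = log²(n) is O(log² n), and g(n) = 2ⁿ is O(2ⁿ).
Since O(log² n) grows slower than O(2ⁿ), f(n) = Ω(g(n)) is false.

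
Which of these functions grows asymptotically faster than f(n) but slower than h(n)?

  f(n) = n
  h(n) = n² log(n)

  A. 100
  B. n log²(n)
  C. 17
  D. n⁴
B

We need g(n) with n = o(g(n)) and g(n) = o(n² log(n)), i.e. O(n) ≺ g ≺ O(n² log n).
Check each option:
  A. 100 — O(1) does not grow strictly faster than f(n)
  B. n log²(n) — O(n log² n) is strictly between O(n) and O(n² log n) ✓
  C. 17 — O(1) does not grow strictly faster than f(n)
  D. n⁴ — O(n⁴) does not grow strictly slower than h(n)

Only option B (n log²(n)) lies strictly between.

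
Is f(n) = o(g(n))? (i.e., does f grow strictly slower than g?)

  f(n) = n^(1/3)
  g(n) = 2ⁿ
True

f(n) = n^(1/3) is O(n^(1/3)), and g(n) = 2ⁿ is O(2ⁿ).
Since O(n^(1/3)) grows strictly slower than O(2ⁿ), f(n) = o(g(n)) is true.
This means lim(n→∞) f(n)/g(n) = 0.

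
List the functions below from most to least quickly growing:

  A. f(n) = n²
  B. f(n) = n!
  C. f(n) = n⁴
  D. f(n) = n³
B > C > D > A

Comparing growth rates:
B = n! is O(n!)
C = n⁴ is O(n⁴)
D = n³ is O(n³)
A = n² is O(n²)

Therefore, the order from fastest to slowest is: B > C > D > A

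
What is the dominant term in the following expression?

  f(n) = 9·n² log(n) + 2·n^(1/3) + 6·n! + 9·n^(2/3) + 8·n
6·n!

Looking at each term:
  - 9·n² log(n) is O(n² log n)
  - 2·n^(1/3) is O(n^(1/3))
  - 6·n! is O(n!)
  - 9·n^(2/3) is O(n^(2/3))
  - 8·n is O(n)

The term 6·n! (O(n!)) grows fastest and dominates all others.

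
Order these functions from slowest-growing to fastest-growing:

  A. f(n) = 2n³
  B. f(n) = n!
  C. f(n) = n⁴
A < C < B

Comparing growth rates:
A = 2n³ is O(n³)
C = n⁴ is O(n⁴)
B = n! is O(n!)

Therefore, the order from slowest to fastest is: A < C < B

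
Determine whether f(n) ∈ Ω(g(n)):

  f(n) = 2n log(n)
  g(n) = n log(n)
True

f(n) = 2n log(n) and g(n) = n log(n) are both O(n log n).
Big-Ω permits equal growth rates (f ≥ c·g for some c > 0), so f(n) = Ω(g(n)) is true.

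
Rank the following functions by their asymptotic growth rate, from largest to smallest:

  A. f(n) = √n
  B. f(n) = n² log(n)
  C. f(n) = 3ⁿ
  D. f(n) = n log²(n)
C > B > D > A

Comparing growth rates:
C = 3ⁿ is O(3ⁿ)
B = n² log(n) is O(n² log n)
D = n log²(n) is O(n log² n)
A = √n is O(√n)

Therefore, the order from fastest to slowest is: C > B > D > A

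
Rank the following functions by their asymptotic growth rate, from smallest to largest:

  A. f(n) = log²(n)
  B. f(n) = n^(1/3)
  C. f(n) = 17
C < A < B

Comparing growth rates:
C = 17 is O(1)
A = log²(n) is O(log² n)
B = n^(1/3) is O(n^(1/3))

Therefore, the order from slowest to fastest is: C < A < B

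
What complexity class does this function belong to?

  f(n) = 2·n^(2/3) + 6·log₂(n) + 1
O(n^(2/3))

The dominant term in 2·n^(2/3) + 6·log₂(n) + 1 is 2·n^(2/3), which is Θ(n^(2/3)).
Lower-order terms (6·log₂(n), 1) are asymptotically negligible.
Constants are absorbed, so the tightest bound is O(n^(2/3)).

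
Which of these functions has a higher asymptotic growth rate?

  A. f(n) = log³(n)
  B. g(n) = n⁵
B

f(n) = log³(n) is O(log³ n), while g(n) = n⁵ is O(n⁵).
Since O(n⁵) grows faster than O(log³ n), g(n) dominates.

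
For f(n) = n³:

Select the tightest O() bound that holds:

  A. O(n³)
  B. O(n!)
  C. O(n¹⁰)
A

f(n) = n³ is O(n³).
All listed options are valid Big-O bounds (upper bounds),
but O(n³) is the tightest (smallest valid bound).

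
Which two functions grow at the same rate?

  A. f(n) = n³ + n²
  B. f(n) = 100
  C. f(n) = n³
A and C

Examining each function:
  A. n³ + n² is O(n³)
  B. 100 is O(1)
  C. n³ is O(n³)

Functions A and C both have the same complexity class.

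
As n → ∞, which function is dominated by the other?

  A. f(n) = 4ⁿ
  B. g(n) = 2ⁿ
B

f(n) = 4ⁿ is O(4ⁿ), while g(n) = 2ⁿ is O(2ⁿ).
Since O(2ⁿ) grows slower than O(4ⁿ), g(n) is dominated.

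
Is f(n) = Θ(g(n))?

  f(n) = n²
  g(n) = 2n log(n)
False

f(n) = n² is O(n²), and g(n) = 2n log(n) is O(n log n).
Since they have different growth rates, f(n) = Θ(g(n)) is false.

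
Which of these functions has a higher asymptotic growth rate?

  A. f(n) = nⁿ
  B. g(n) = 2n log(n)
A

f(n) = nⁿ is O(nⁿ), while g(n) = 2n log(n) is O(n log n).
Since O(nⁿ) grows faster than O(n log n), f(n) dominates.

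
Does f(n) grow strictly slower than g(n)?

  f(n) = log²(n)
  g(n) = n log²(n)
True

f(n) = log²(n) is O(log² n), and g(n) = n log²(n) is O(n log² n).
Since O(log² n) grows strictly slower than O(n log² n), f(n) = o(g(n)) is true.
This means lim(n→∞) f(n)/g(n) = 0.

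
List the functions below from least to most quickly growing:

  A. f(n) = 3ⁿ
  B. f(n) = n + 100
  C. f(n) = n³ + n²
B < C < A

Comparing growth rates:
B = n + 100 is O(n)
C = n³ + n² is O(n³)
A = 3ⁿ is O(3ⁿ)

Therefore, the order from slowest to fastest is: B < C < A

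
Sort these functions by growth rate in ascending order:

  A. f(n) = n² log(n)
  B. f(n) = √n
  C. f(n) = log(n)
C < B < A

Comparing growth rates:
C = log(n) is O(log n)
B = √n is O(√n)
A = n² log(n) is O(n² log n)

Therefore, the order from slowest to fastest is: C < B < A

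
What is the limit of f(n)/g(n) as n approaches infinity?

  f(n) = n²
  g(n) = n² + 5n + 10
1

Since n² and n² + 5n + 10 have the same growth rate (O(n²)),
the ratio converges to a constant: 1.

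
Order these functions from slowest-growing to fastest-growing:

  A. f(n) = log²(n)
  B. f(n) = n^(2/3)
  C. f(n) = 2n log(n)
A < B < C

Comparing growth rates:
A = log²(n) is O(log² n)
B = n^(2/3) is O(n^(2/3))
C = 2n log(n) is O(n log n)

Therefore, the order from slowest to fastest is: A < B < C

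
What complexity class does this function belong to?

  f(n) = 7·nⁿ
O(nⁿ)

The dominant term in 7·nⁿ is 7·nⁿ, which is Θ(nⁿ).
Constants are absorbed, so the tightest bound is O(nⁿ).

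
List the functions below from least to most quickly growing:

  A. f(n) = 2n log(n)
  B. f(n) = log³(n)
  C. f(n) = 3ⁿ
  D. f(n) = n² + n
B < A < D < C

Comparing growth rates:
B = log³(n) is O(log³ n)
A = 2n log(n) is O(n log n)
D = n² + n is O(n²)
C = 3ⁿ is O(3ⁿ)

Therefore, the order from slowest to fastest is: B < A < D < C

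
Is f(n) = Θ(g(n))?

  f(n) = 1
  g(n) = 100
True

f(n) = 1 and g(n) = 100 are both O(1).
Since they have the same asymptotic growth rate, f(n) = Θ(g(n)) is true.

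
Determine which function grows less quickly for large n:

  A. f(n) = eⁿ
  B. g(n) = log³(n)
B

f(n) = eⁿ is O(eⁿ), while g(n) = log³(n) is O(log³ n).
Since O(log³ n) grows slower than O(eⁿ), g(n) is dominated.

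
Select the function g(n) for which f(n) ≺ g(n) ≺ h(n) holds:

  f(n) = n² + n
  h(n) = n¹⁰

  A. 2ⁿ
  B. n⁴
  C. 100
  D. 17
B

We need g(n) with n² + n = o(g(n)) and g(n) = o(n¹⁰), i.e. O(n²) ≺ g ≺ O(n¹⁰).
Check each option:
  A. 2ⁿ — O(2ⁿ) does not grow strictly slower than h(n)
  B. n⁴ — O(n⁴) is strictly between O(n²) and O(n¹⁰) ✓
  C. 100 — O(1) does not grow strictly faster than f(n)
  D. 17 — O(1) does not grow strictly faster than f(n)

Only option B (n⁴) lies strictly between.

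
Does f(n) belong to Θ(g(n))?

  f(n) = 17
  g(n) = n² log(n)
False

f(n) = 17 is O(1), and g(n) = n² log(n) is O(n² log n).
Since they have different growth rates, f(n) = Θ(g(n)) is false.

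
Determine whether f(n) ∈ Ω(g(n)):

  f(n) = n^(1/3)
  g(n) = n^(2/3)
False

f(n) = n^(1/3) is O(n^(1/3)), and g(n) = n^(2/3) is O(n^(2/3)).
Since O(n^(1/3)) grows slower than O(n^(2/3)), f(n) = Ω(g(n)) is false.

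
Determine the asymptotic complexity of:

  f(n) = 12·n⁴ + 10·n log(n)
O(n⁴)

The dominant term in 12·n⁴ + 10·n log(n) is 12·n⁴, which is Θ(n⁴).
Lower-order terms (10·n log(n)) are asymptotically negligible.
Constants are absorbed, so the tightest bound is O(n⁴).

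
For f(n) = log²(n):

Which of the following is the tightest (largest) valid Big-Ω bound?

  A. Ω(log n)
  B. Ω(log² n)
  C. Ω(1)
B

f(n) = log²(n) is Ω(log² n).
All listed options are valid Big-Ω bounds (lower bounds),
but Ω(log² n) is the tightest (largest valid bound).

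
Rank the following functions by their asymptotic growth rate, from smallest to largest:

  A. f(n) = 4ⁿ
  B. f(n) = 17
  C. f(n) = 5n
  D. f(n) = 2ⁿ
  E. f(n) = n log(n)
B < C < E < D < A

Comparing growth rates:
B = 17 is O(1)
C = 5n is O(n)
E = n log(n) is O(n log n)
D = 2ⁿ is O(2ⁿ)
A = 4ⁿ is O(4ⁿ)

Therefore, the order from slowest to fastest is: B < C < E < D < A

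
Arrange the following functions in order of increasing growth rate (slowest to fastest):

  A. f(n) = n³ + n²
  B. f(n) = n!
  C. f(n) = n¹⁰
A < C < B

Comparing growth rates:
A = n³ + n² is O(n³)
C = n¹⁰ is O(n¹⁰)
B = n! is O(n!)

Therefore, the order from slowest to fastest is: A < C < B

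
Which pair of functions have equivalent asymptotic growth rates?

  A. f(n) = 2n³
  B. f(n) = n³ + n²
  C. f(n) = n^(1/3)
A and B

Examining each function:
  A. 2n³ is O(n³)
  B. n³ + n² is O(n³)
  C. n^(1/3) is O(n^(1/3))

Functions A and B both have the same complexity class.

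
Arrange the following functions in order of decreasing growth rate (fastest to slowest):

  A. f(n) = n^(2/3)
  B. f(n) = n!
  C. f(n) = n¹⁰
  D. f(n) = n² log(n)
B > C > D > A

Comparing growth rates:
B = n! is O(n!)
C = n¹⁰ is O(n¹⁰)
D = n² log(n) is O(n² log n)
A = n^(2/3) is O(n^(2/3))

Therefore, the order from fastest to slowest is: B > C > D > A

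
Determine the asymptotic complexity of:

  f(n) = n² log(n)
O(n² log n)

The dominant term in n² log(n) is n² log(n), which is Θ(n² log n).
Constants are absorbed, so the tightest bound is O(n² log n).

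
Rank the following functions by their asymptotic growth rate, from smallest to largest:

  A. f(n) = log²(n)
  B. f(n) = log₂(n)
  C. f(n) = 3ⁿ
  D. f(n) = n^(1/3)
B < A < D < C

Comparing growth rates:
B = log₂(n) is O(log n)
A = log²(n) is O(log² n)
D = n^(1/3) is O(n^(1/3))
C = 3ⁿ is O(3ⁿ)

Therefore, the order from slowest to fastest is: B < A < D < C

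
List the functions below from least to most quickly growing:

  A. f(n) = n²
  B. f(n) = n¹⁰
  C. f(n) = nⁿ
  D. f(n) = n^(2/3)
D < A < B < C

Comparing growth rates:
D = n^(2/3) is O(n^(2/3))
A = n² is O(n²)
B = n¹⁰ is O(n¹⁰)
C = nⁿ is O(nⁿ)

Therefore, the order from slowest to fastest is: D < A < B < C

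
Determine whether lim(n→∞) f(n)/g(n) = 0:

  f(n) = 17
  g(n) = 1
False

f(n) = 17 is O(1), and g(n) = 1 is O(1).
Since they have the same growth rate, f(n) = o(g(n)) is false.
(f = o(g) requires f to grow strictly slower, not equal.)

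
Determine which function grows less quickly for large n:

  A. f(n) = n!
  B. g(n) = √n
B

f(n) = n! is O(n!), while g(n) = √n is O(√n).
Since O(√n) grows slower than O(n!), g(n) is dominated.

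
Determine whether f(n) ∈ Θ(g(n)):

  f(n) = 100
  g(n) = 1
True

f(n) = 100 and g(n) = 1 are both O(1).
Since they have the same asymptotic growth rate, f(n) = Θ(g(n)) is true.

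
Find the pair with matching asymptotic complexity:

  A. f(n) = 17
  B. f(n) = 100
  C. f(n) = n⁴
A and B

Examining each function:
  A. 17 is O(1)
  B. 100 is O(1)
  C. n⁴ is O(n⁴)

Functions A and B both have the same complexity class.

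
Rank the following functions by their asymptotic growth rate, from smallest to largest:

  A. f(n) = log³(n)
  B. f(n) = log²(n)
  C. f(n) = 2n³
B < A < C

Comparing growth rates:
B = log²(n) is O(log² n)
A = log³(n) is O(log³ n)
C = 2n³ is O(n³)

Therefore, the order from slowest to fastest is: B < A < C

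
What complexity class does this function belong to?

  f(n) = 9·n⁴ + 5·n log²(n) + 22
O(n⁴)

The dominant term in 9·n⁴ + 5·n log²(n) + 22 is 9·n⁴, which is Θ(n⁴).
Lower-order terms (5·n log²(n), 22) are asymptotically negligible.
Constants are absorbed, so the tightest bound is O(n⁴).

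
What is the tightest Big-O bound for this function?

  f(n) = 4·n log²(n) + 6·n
O(n log² n)

The dominant term in 4·n log²(n) + 6·n is 4·n log²(n), which is Θ(n log² n).
Lower-order terms (6·n) are asymptotically negligible.
Constants are absorbed, so the tightest bound is O(n log² n).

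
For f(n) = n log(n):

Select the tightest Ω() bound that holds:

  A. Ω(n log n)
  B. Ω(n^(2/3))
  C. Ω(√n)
A

f(n) = n log(n) is Ω(n log n).
All listed options are valid Big-Ω bounds (lower bounds),
but Ω(n log n) is the tightest (largest valid bound).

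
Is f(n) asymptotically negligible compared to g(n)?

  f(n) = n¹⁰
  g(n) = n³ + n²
False

f(n) = n¹⁰ is O(n¹⁰), and g(n) = n³ + n² is O(n³).
Since O(n¹⁰) grows faster than or equal to O(n³), f(n) = o(g(n)) is false.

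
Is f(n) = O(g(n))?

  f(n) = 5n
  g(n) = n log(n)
True

f(n) = 5n is O(n), and g(n) = n log(n) is O(n log n).
Since O(n) ⊆ O(n log n) (f grows no faster than g), f(n) = O(g(n)) is true.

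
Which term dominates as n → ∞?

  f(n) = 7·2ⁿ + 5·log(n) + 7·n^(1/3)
7·2ⁿ

Looking at each term:
  - 7·2ⁿ is O(2ⁿ)
  - 5·log(n) is O(log n)
  - 7·n^(1/3) is O(n^(1/3))

The term 7·2ⁿ (O(2ⁿ)) grows fastest and dominates all others.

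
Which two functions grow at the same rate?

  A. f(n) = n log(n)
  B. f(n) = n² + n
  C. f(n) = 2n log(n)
A and C

Examining each function:
  A. n log(n) is O(n log n)
  B. n² + n is O(n²)
  C. 2n log(n) is O(n log n)

Functions A and C both have the same complexity class.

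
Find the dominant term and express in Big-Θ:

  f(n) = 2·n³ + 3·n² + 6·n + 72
Θ(n³)

Order the terms by growth rate: 72 ≺ 6·n ≺ 3·n² ≺ 2·n³.
The fastest-growing term 2·n³ dominates as n → ∞; dropping its constant factor gives Θ(n³).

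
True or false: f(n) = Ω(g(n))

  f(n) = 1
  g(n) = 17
True

f(n) = 1 and g(n) = 17 are both O(1).
Big-Ω permits equal growth rates (f ≥ c·g for some c > 0), so f(n) = Ω(g(n)) is true.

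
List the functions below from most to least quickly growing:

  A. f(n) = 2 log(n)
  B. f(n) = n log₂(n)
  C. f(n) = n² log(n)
C > B > A

Comparing growth rates:
C = n² log(n) is O(n² log n)
B = n log₂(n) is O(n log n)
A = 2 log(n) is O(log n)

Therefore, the order from fastest to slowest is: C > B > A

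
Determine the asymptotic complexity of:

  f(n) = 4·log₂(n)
O(log n)

The dominant term in 4·log₂(n) is 4·log₂(n), which is Θ(log n).
Constants are absorbed, so the tightest bound is O(log n).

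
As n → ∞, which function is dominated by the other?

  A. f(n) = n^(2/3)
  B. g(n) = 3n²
A

f(n) = n^(2/3) is O(n^(2/3)), while g(n) = 3n² is O(n²).
Since O(n^(2/3)) grows slower than O(n²), f(n) is dominated.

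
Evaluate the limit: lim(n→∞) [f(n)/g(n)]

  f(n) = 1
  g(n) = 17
1/17

Since 1 and 17 have the same growth rate (O(1)),
the ratio converges to a constant: 1/17.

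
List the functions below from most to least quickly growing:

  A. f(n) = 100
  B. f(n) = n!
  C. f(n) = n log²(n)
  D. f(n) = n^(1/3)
B > C > D > A

Comparing growth rates:
B = n! is O(n!)
C = n log²(n) is O(n log² n)
D = n^(1/3) is O(n^(1/3))
A = 100 is O(1)

Therefore, the order from fastest to slowest is: B > C > D > A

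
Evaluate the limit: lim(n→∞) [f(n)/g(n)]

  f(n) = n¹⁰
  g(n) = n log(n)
∞

Since n¹⁰ (O(n¹⁰)) grows faster than n log(n) (O(n log n)),
the ratio f(n)/g(n) → ∞ as n → ∞.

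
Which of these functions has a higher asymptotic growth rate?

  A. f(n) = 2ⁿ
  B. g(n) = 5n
A

f(n) = 2ⁿ is O(2ⁿ), while g(n) = 5n is O(n).
Since O(2ⁿ) grows faster than O(n), f(n) dominates.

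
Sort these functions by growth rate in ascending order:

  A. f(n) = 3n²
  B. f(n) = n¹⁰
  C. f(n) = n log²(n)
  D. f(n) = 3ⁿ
C < A < B < D

Comparing growth rates:
C = n log²(n) is O(n log² n)
A = 3n² is O(n²)
B = n¹⁰ is O(n¹⁰)
D = 3ⁿ is O(3ⁿ)

Therefore, the order from slowest to fastest is: C < A < B < D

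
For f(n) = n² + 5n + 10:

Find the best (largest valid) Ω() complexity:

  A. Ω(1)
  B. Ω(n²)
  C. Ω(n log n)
B

f(n) = n² + 5n + 10 is Ω(n²).
All listed options are valid Big-Ω bounds (lower bounds),
but Ω(n²) is the tightest (largest valid bound).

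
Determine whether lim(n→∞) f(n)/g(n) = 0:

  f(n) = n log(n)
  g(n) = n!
True

f(n) = n log(n) is O(n log n), and g(n) = n! is O(n!).
Since O(n log n) grows strictly slower than O(n!), f(n) = o(g(n)) is true.
This means lim(n→∞) f(n)/g(n) = 0.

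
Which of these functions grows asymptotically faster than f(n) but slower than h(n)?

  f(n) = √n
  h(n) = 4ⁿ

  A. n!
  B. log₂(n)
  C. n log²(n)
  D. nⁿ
C

We need g(n) with √n = o(g(n)) and g(n) = o(4ⁿ), i.e. O(√n) ≺ g ≺ O(4ⁿ).
Check each option:
  A. n! — O(n!) does not grow strictly slower than h(n)
  B. log₂(n) — O(log n) does not grow strictly faster than f(n)
  C. n log²(n) — O(n log² n) is strictly between O(√n) and O(4ⁿ) ✓
  D. nⁿ — O(nⁿ) does not grow strictly slower than h(n)

Only option C (n log²(n)) lies strictly between.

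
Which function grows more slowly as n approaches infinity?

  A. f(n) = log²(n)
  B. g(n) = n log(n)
A

f(n) = log²(n) is O(log² n), while g(n) = n log(n) is O(n log n).
Since O(log² n) grows slower than O(n log n), f(n) is dominated.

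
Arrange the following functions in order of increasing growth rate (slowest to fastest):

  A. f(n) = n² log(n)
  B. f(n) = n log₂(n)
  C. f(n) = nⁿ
B < A < C

Comparing growth rates:
B = n log₂(n) is O(n log n)
A = n² log(n) is O(n² log n)
C = nⁿ is O(nⁿ)

Therefore, the order from slowest to fastest is: B < A < C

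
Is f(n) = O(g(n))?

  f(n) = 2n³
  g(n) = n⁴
True

f(n) = 2n³ is O(n³), and g(n) = n⁴ is O(n⁴).
Since O(n³) ⊆ O(n⁴) (f grows no faster than g), f(n) = O(g(n)) is true.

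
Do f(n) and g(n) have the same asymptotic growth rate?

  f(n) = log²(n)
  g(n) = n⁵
False

f(n) = log²(n) is O(log² n), and g(n) = n⁵ is O(n⁵).
Since they have different growth rates, f(n) = Θ(g(n)) is false.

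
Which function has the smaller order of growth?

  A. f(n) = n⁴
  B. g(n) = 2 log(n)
B

f(n) = n⁴ is O(n⁴), while g(n) = 2 log(n) is O(log n).
Since O(log n) grows slower than O(n⁴), g(n) is dominated.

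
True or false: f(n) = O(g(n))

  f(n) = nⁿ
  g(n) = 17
False

f(n) = nⁿ is O(nⁿ), and g(n) = 17 is O(1).
Since O(nⁿ) grows faster than O(1), f(n) = O(g(n)) is false.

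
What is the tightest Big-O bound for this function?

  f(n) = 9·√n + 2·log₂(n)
O(√n)

The dominant term in 9·√n + 2·log₂(n) is 9·√n, which is Θ(√n).
Lower-order terms (2·log₂(n)) are asymptotically negligible.
Constants are absorbed, so the tightest bound is O(√n).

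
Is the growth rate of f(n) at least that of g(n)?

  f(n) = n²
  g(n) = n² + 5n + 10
True

f(n) = n² and g(n) = n² + 5n + 10 are both O(n²).
Big-Ω permits equal growth rates (f ≥ c·g for some c > 0), so f(n) = Ω(g(n)) is true.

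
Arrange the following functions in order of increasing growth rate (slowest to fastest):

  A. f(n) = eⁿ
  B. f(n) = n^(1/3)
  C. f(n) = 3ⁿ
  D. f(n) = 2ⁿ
B < D < A < C

Comparing growth rates:
B = n^(1/3) is O(n^(1/3))
D = 2ⁿ is O(2ⁿ)
A = eⁿ is O(eⁿ)
C = 3ⁿ is O(3ⁿ)

Therefore, the order from slowest to fastest is: B < D < A < C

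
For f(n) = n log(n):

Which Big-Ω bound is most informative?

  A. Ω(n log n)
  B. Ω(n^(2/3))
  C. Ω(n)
A

f(n) = n log(n) is Ω(n log n).
All listed options are valid Big-Ω bounds (lower bounds),
but Ω(n log n) is the tightest (largest valid bound).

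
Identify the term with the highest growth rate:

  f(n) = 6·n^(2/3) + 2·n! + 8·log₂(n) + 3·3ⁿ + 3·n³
2·n!

Looking at each term:
  - 6·n^(2/3) is O(n^(2/3))
  - 2·n! is O(n!)
  - 8·log₂(n) is O(log n)
  - 3·3ⁿ is O(3ⁿ)
  - 3·n³ is O(n³)

The term 2·n! (O(n!)) grows fastest and dominates all others.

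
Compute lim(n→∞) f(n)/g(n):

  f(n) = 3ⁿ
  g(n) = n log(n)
∞

Since 3ⁿ (O(3ⁿ)) grows faster than n log(n) (O(n log n)),
the ratio f(n)/g(n) → ∞ as n → ∞.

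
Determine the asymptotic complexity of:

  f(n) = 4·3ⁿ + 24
O(3ⁿ)

The dominant term in 4·3ⁿ + 24 is 4·3ⁿ, which is Θ(3ⁿ).
Lower-order terms (24) are asymptotically negligible.
Constants are absorbed, so the tightest bound is O(3ⁿ).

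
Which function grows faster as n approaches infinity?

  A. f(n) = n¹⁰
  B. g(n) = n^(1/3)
A

f(n) = n¹⁰ is O(n¹⁰), while g(n) = n^(1/3) is O(n^(1/3)).
Since O(n¹⁰) grows faster than O(n^(1/3)), f(n) dominates.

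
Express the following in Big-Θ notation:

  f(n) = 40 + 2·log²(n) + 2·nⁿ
Θ(nⁿ)

Order the terms by growth rate: 40 ≺ 2·log²(n) ≺ 2·nⁿ.
The fastest-growing term 2·nⁿ dominates as n → ∞; dropping its constant factor gives Θ(nⁿ).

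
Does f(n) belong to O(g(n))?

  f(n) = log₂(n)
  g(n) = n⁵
True

f(n) = log₂(n) is O(log n), and g(n) = n⁵ is O(n⁵).
Since O(log n) ⊆ O(n⁵) (f grows no faster than g), f(n) = O(g(n)) is true.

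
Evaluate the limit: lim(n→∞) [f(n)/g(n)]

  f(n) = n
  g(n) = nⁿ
0

Since n (O(n)) grows slower than nⁿ (O(nⁿ)),
the ratio f(n)/g(n) → 0 as n → ∞.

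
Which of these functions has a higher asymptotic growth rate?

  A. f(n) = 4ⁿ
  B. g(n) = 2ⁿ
A

f(n) = 4ⁿ is O(4ⁿ), while g(n) = 2ⁿ is O(2ⁿ).
Since O(4ⁿ) grows faster than O(2ⁿ), f(n) dominates.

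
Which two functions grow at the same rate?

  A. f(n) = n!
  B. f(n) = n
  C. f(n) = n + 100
B and C

Examining each function:
  A. n! is O(n!)
  B. n is O(n)
  C. n + 100 is O(n)

Functions B and C both have the same complexity class.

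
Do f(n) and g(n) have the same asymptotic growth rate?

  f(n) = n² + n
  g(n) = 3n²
True

f(n) = n² + n and g(n) = 3n² are both O(n²).
Since they have the same asymptotic growth rate, f(n) = Θ(g(n)) is true.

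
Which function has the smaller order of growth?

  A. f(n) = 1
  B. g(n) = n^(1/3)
A

f(n) = 1 is O(1), while g(n) = n^(1/3) is O(n^(1/3)).
Since O(1) grows slower than O(n^(1/3)), f(n) is dominated.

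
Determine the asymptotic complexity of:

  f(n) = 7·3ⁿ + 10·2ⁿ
O(3ⁿ)

The dominant term in 7·3ⁿ + 10·2ⁿ is 7·3ⁿ, which is Θ(3ⁿ).
Lower-order terms (10·2ⁿ) are asymptotically negligible.
Constants are absorbed, so the tightest bound is O(3ⁿ).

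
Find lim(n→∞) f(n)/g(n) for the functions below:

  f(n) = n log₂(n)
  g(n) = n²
0

Since n log₂(n) (O(n log n)) grows slower than n² (O(n²)),
the ratio f(n)/g(n) → 0 as n → ∞.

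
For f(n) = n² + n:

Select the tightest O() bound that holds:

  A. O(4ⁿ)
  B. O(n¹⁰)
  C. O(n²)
C

f(n) = n² + n is O(n²).
All listed options are valid Big-O bounds (upper bounds),
but O(n²) is the tightest (smallest valid bound).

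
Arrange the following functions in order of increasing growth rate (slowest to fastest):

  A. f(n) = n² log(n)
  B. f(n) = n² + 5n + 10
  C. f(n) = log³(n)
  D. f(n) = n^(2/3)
C < D < B < A

Comparing growth rates:
C = log³(n) is O(log³ n)
D = n^(2/3) is O(n^(2/3))
B = n² + 5n + 10 is O(n²)
A = n² log(n) is O(n² log n)

Therefore, the order from slowest to fastest is: C < D < B < A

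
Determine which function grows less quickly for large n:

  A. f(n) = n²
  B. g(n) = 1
B

f(n) = n² is O(n²), while g(n) = 1 is O(1).
Since O(1) grows slower than O(n²), g(n) is dominated.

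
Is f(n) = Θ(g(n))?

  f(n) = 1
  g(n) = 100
True

f(n) = 1 and g(n) = 100 are both O(1).
Since they have the same asymptotic growth rate, f(n) = Θ(g(n)) is true.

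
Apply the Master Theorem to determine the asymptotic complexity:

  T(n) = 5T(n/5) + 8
Θ(n)

Master Theorem: a = 5, b = 5, f(n) = 8.
Compute the critical exponent d = log₅(5) = 1.
Compare f(n) = Θ(1) against n^d:
  k = 0 < d = 1, so f(n) = O(n^(d-ε)) — Case 1.
  The recursion cost dominates: T(n) = Θ(n^d) = Θ(n).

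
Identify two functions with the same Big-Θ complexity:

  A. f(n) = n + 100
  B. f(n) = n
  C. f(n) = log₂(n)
A and B

Examining each function:
  A. n + 100 is O(n)
  B. n is O(n)
  C. log₂(n) is O(log n)

Functions A and B both have the same complexity class.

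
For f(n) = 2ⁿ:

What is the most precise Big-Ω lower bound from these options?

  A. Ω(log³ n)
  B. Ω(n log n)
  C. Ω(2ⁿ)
C

f(n) = 2ⁿ is Ω(2ⁿ).
All listed options are valid Big-Ω bounds (lower bounds),
but Ω(2ⁿ) is the tightest (largest valid bound).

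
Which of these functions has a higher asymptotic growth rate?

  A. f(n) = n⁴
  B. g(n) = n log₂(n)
A

f(n) = n⁴ is O(n⁴), while g(n) = n log₂(n) is O(n log n).
Since O(n⁴) grows faster than O(n log n), f(n) dominates.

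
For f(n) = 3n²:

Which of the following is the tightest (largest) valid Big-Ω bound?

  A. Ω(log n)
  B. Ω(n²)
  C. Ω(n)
B

f(n) = 3n² is Ω(n²).
All listed options are valid Big-Ω bounds (lower bounds),
but Ω(n²) is the tightest (largest valid bound).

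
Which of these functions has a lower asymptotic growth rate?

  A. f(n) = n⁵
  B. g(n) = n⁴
B

f(n) = n⁵ is O(n⁵), while g(n) = n⁴ is O(n⁴).
Since O(n⁴) grows slower than O(n⁵), g(n) is dominated.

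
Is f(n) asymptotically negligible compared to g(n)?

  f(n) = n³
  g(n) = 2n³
False

f(n) = n³ is O(n³), and g(n) = 2n³ is O(n³).
Since they have the same growth rate, f(n) = o(g(n)) is false.
(f = o(g) requires f to grow strictly slower, not equal.)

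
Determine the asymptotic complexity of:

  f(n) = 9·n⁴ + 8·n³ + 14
O(n⁴)

The dominant term in 9·n⁴ + 8·n³ + 14 is 9·n⁴, which is Θ(n⁴).
Lower-order terms (8·n³, 14) are asymptotically negligible.
Constants are absorbed, so the tightest bound is O(n⁴).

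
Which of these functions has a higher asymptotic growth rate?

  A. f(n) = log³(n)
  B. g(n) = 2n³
B

f(n) = log³(n) is O(log³ n), while g(n) = 2n³ is O(n³).
Since O(n³) grows faster than O(log³ n), g(n) dominates.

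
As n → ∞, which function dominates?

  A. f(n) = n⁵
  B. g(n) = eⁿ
B

f(n) = n⁵ is O(n⁵), while g(n) = eⁿ is O(eⁿ).
Since O(eⁿ) grows faster than O(n⁵), g(n) dominates.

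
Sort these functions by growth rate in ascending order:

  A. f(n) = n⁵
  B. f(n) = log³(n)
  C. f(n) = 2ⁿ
B < A < C

Comparing growth rates:
B = log³(n) is O(log³ n)
A = n⁵ is O(n⁵)
C = 2ⁿ is O(2ⁿ)

Therefore, the order from slowest to fastest is: B < A < C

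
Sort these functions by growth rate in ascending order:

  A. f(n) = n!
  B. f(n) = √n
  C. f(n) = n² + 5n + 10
B < C < A

Comparing growth rates:
B = √n is O(√n)
C = n² + 5n + 10 is O(n²)
A = n! is O(n!)

Therefore, the order from slowest to fastest is: B < C < A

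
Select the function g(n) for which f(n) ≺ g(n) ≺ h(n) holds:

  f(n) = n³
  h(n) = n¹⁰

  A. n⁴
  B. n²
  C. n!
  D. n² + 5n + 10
A

We need g(n) with n³ = o(g(n)) and g(n) = o(n¹⁰), i.e. O(n³) ≺ g ≺ O(n¹⁰).
Check each option:
  A. n⁴ — O(n⁴) is strictly between O(n³) and O(n¹⁰) ✓
  B. n² — O(n²) does not grow strictly faster than f(n)
  C. n! — O(n!) does not grow strictly slower than h(n)
  D. n² + 5n + 10 — O(n²) does not grow strictly faster than f(n)

Only option A (n⁴) lies strictly between.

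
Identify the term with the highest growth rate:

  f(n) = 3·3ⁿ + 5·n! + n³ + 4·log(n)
5·n!

Looking at each term:
  - 3·3ⁿ is O(3ⁿ)
  - 5·n! is O(n!)
  - n³ is O(n³)
  - 4·log(n) is O(log n)

The term 5·n! (O(n!)) grows fastest and dominates all others.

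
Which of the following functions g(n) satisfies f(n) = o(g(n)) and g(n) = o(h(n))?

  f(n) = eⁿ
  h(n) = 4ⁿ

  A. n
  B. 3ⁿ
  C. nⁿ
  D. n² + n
B

We need g(n) with eⁿ = o(g(n)) and g(n) = o(4ⁿ), i.e. O(eⁿ) ≺ g ≺ O(4ⁿ).
Check each option:
  A. n — O(n) does not grow strictly faster than f(n)
  B. 3ⁿ — O(3ⁿ) is strictly between O(eⁿ) and O(4ⁿ) ✓
  C. nⁿ — O(nⁿ) does not grow strictly slower than h(n)
  D. n² + n — O(n²) does not grow strictly faster than f(n)

Only option B (3ⁿ) lies strictly between.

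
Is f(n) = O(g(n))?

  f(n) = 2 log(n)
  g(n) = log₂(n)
True

f(n) = 2 log(n) and g(n) = log₂(n) are both O(log n).
Big-O permits equal growth rates (f ≤ c·g for some c), so f(n) = O(g(n)) is true.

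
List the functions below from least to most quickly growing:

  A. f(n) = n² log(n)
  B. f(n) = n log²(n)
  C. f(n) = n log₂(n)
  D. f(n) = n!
C < B < A < D

Comparing growth rates:
C = n log₂(n) is O(n log n)
B = n log²(n) is O(n log² n)
A = n² log(n) is O(n² log n)
D = n! is O(n!)

Therefore, the order from slowest to fastest is: C < B < A < D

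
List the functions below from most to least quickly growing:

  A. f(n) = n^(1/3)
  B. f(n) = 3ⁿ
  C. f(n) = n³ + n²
B > C > A

Comparing growth rates:
B = 3ⁿ is O(3ⁿ)
C = n³ + n² is O(n³)
A = n^(1/3) is O(n^(1/3))

Therefore, the order from fastest to slowest is: B > C > A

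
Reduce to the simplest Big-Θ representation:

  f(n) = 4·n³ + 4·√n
Θ(n³)

Order the terms by growth rate: 4·√n ≺ 4·n³.
The fastest-growing term 4·n³ dominates as n → ∞; dropping its constant factor gives Θ(n³).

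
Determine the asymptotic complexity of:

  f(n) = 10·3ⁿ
O(3ⁿ)

The dominant term in 10·3ⁿ is 10·3ⁿ, which is Θ(3ⁿ).
Constants are absorbed, so the tightest bound is O(3ⁿ).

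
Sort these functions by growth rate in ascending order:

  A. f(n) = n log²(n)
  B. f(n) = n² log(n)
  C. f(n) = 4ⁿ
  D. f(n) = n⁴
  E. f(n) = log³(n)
E < A < B < D < C

Comparing growth rates:
E = log³(n) is O(log³ n)
A = n log²(n) is O(n log² n)
B = n² log(n) is O(n² log n)
D = n⁴ is O(n⁴)
C = 4ⁿ is O(4ⁿ)

Therefore, the order from slowest to fastest is: E < A < B < D < C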